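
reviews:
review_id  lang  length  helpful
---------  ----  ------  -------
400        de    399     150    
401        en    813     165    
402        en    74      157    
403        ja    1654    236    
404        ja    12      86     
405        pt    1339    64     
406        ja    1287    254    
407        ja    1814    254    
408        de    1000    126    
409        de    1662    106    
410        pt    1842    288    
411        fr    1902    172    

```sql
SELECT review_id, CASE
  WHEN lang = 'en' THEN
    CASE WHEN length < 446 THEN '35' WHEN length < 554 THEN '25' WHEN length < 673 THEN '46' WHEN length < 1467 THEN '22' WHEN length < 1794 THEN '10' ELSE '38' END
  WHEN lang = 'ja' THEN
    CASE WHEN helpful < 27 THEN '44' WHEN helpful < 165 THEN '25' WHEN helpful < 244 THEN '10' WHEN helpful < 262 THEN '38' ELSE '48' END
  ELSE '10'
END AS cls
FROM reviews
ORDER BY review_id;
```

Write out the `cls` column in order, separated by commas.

review_id=400: lang='de' → outer ELSE → 10
review_id=401: lang='en' → inner[length < 1467] → 22
review_id=402: lang='en' → inner[length < 446] → 35
review_id=403: lang='ja' → inner[helpful < 244] → 10
review_id=404: lang='ja' → inner[helpful < 165] → 25
review_id=405: lang='pt' → outer ELSE → 10
review_id=406: lang='ja' → inner[helpful < 262] → 38
review_id=407: lang='ja' → inner[helpful < 262] → 38
review_id=408: lang='de' → outer ELSE → 10
review_id=409: lang='de' → outer ELSE → 10
review_id=410: lang='pt' → outer ELSE → 10
review_id=411: lang='fr' → outer ELSE → 10

10, 22, 35, 10, 25, 10, 38, 38, 10, 10, 10, 10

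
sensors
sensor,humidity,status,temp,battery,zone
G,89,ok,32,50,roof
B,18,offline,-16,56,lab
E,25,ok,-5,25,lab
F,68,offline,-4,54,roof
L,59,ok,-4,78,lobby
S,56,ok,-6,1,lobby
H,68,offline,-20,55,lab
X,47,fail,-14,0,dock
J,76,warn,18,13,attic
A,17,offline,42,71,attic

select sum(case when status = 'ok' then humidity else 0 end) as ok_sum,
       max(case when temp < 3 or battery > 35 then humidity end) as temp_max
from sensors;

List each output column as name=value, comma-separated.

ok_sum=229, temp_max=89

[ok_sum: status = 'ok']
sensor=G: ✓ → 89
sensor=B: ✗
sensor=E: ✓ → 25
sensor=F: ✗
sensor=L: ✓ → 59
sensor=S: ✓ → 56
sensor=H: ✗
sensor=X: ✗
sensor=J: ✗
sensor=A: ✗
ok_sum = 89 + 25 + 59 + 56 = 229
—
[temp_max: temp < 3 or battery > 35]
sensor=G: ✓ → 89
sensor=B: ✓ → 18
sensor=E: ✓ → 25
sensor=F: ✓ → 68
sensor=L: ✓ → 59
sensor=S: ✓ → 56
sensor=H: ✓ → 68
sensor=X: ✓ → 47
sensor=J: ✗
sensor=A: ✓ → 17
temp_max = MAX(89, 18, 25, 68, 59, 56, 68, 47, 17) = 89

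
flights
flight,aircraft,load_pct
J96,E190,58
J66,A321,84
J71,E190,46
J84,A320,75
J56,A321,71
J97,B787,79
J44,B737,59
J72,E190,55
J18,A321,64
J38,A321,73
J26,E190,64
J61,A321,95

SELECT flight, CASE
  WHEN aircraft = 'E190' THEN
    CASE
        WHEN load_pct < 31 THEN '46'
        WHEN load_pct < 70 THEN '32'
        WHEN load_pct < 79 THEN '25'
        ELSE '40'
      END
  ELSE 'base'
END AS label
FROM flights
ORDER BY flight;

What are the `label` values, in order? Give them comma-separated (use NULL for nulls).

base, 32, base, base, base, base, base, 32, 32, base, 32, base

flight=J18: aircraft='A321' → outer ELSE → base
flight=J26: aircraft='E190' → inner[load_pct < 70] → 32
flight=J38: aircraft='A321' → outer ELSE → base
flight=J44: aircraft='B737' → outer ELSE → base
flight=J56: aircraft='A321' → outer ELSE → base
flight=J61: aircraft='A321' → outer ELSE → base
flight=J66: aircraft='A321' → outer ELSE → base
flight=J71: aircraft='E190' → inner[load_pct < 70] → 32
flight=J72: aircraft='E190' → inner[load_pct < 70] → 32
flight=J84: aircraft='A320' → outer ELSE → base
flight=J96: aircraft='E190' → inner[load_pct < 70] → 32
flight=J97: aircraft='B787' → outer ELSE → base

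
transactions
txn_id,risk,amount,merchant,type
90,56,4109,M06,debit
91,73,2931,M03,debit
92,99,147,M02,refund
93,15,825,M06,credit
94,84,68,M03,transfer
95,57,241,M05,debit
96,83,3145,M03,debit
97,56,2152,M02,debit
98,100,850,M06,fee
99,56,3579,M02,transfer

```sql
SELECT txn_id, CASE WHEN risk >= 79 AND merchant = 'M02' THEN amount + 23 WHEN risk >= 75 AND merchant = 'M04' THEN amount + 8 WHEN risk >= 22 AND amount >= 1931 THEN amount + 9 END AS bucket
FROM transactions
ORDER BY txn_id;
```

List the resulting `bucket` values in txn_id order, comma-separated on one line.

txn_id=90: risk >= 22 AND amount >= 1931 → 4118
txn_id=91: risk >= 22 AND amount >= 1931 → 2940
txn_id=92: risk >= 79 AND merchant = 'M02' → 170
txn_id=93: (no match → NULL) → NULL
txn_id=94: (no match → NULL) → NULL
txn_id=95: (no match → NULL) → NULL
txn_id=96: risk >= 22 AND amount >= 1931 → 3154
txn_id=97: risk >= 22 AND amount >= 1931 → 2161
txn_id=98: (no match → NULL) → NULL
txn_id=99: risk >= 22 AND amount >= 1931 → 3588

4118, 2940, 170, NULL, NULL, NULL, 3154, 2161, NULL, 3588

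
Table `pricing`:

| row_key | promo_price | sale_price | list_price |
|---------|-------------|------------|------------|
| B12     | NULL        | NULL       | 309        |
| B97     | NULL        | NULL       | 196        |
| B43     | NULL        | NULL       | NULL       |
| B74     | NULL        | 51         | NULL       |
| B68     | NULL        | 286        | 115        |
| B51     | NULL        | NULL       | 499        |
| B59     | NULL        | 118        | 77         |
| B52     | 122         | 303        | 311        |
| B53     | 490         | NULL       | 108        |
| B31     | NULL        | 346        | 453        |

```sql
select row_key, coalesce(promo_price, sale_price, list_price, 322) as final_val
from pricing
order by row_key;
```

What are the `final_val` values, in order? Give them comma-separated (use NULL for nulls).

309, 346, 322, 499, 122, 490, 118, 286, 51, 196

row_key=B12: promo_price=NULL, sale_price=NULL, list_price=309 → 309
row_key=B31: promo_price=NULL, sale_price=346 → 346
row_key=B43: promo_price=NULL, sale_price=NULL, list_price=NULL, → literal 322 → 322
row_key=B51: promo_price=NULL, sale_price=NULL, list_price=499 → 499
row_key=B52: promo_price=122 → 122
row_key=B53: promo_price=490 → 490
row_key=B59: promo_price=NULL, sale_price=118 → 118
row_key=B68: promo_price=NULL, sale_price=286 → 286
row_key=B74: promo_price=NULL, sale_price=51 → 51
row_key=B97: promo_price=NULL, sale_price=NULL, list_price=196 → 196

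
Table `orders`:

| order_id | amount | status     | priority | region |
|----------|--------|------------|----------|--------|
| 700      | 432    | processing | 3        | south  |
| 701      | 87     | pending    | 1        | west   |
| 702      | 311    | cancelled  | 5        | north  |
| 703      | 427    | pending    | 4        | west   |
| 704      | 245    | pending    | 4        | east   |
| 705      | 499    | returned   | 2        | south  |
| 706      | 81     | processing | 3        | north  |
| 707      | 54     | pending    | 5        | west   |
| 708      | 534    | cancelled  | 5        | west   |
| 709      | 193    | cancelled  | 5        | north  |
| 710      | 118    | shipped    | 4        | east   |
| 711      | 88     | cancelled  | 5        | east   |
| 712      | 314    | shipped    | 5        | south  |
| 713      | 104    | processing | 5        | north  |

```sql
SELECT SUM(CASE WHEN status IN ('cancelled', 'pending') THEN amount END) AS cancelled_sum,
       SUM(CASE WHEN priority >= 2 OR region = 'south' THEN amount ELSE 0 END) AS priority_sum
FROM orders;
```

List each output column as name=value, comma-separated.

cancelled_sum=1939, priority_sum=3400

[cancelled_sum: status IN ('cancelled', 'pending')]
order_id=700: ✗
order_id=701: ✓ → 87
order_id=702: ✓ → 311
order_id=703: ✓ → 427
order_id=704: ✓ → 245
order_id=705: ✗
order_id=706: ✗
order_id=707: ✓ → 54
order_id=708: ✓ → 534
order_id=709: ✓ → 193
order_id=710: ✗
order_id=711: ✓ → 88
order_id=712: ✗
order_id=713: ✗
cancelled_sum = 87 + 311 + 427 + 245 + 54 + 534 + 193 + 88 = 1939
—
[priority_sum: priority >= 2 OR region = 'south']
order_id=700: ✓ → 432
order_id=701: ✗
order_id=702: ✓ → 311
order_id=703: ✓ → 427
order_id=704: ✓ → 245
order_id=705: ✓ → 499
order_id=706: ✓ → 81
order_id=707: ✓ → 54
order_id=708: ✓ → 534
order_id=709: ✓ → 193
order_id=710: ✓ → 118
order_id=711: ✓ → 88
order_id=712: ✓ → 314
order_id=713: ✓ → 104
priority_sum = 432 + 311 + 427 + 245 + 499 + 81 + 54 + 534 + 193 + 118 + 88 + 314 + 104 = 3400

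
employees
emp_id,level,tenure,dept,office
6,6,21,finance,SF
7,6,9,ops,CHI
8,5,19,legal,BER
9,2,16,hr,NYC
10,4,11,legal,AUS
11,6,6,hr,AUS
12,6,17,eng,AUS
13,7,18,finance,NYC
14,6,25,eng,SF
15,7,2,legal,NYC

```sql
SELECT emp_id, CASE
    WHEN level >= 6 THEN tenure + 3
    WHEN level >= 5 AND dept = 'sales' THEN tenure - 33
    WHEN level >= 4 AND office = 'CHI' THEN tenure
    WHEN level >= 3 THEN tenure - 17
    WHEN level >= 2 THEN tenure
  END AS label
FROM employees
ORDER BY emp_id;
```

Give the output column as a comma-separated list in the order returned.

24, 12, 2, 16, -6, 9, 20, 21, 28, 5

emp_id=6: level >= 6 → 24
emp_id=7: level >= 6 → 12
emp_id=8: level >= 3 → 2
emp_id=9: level >= 2 → 16
emp_id=10: level >= 3 → -6
emp_id=11: level >= 6 → 9
emp_id=12: level >= 6 → 20
emp_id=13: level >= 6 → 21
emp_id=14: level >= 6 → 28
emp_id=15: level >= 6 → 5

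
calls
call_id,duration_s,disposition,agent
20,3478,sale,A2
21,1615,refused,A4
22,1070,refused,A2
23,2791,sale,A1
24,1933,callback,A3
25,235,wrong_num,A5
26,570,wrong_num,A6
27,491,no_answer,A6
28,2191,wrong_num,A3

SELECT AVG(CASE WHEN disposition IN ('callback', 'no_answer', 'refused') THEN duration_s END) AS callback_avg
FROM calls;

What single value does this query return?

1277.25

call_id=20: ✗
call_id=21: ✓ → 1615
call_id=22: ✓ → 1070
call_id=23: ✗
call_id=24: ✓ → 1933
call_id=25: ✗
call_id=26: ✗
call_id=27: ✓ → 491
call_id=28: ✗
callback_avg = (1615 + 1070 + 1933 + 491) / 4 = 1277.25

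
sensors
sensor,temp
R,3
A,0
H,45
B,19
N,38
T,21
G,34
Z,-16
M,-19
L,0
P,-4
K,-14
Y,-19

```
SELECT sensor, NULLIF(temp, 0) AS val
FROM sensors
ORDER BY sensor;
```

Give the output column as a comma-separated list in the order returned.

NULL, 19, 34, 45, -14, NULL, -19, 38, -4, 3, 21, -19, -16

sensor=A: temp=0 vs 0: equal → NULL
sensor=B: temp=19 vs 0: differ → 19
sensor=G: temp=34 vs 0: differ → 34
sensor=H: temp=45 vs 0: differ → 45
sensor=K: temp=-14 vs 0: differ → -14
sensor=L: temp=0 vs 0: equal → NULL
sensor=M: temp=-19 vs 0: differ → -19
sensor=N: temp=38 vs 0: differ → 38
sensor=P: temp=-4 vs 0: differ → -4
sensor=R: temp=3 vs 0: differ → 3
sensor=T: temp=21 vs 0: differ → 21
sensor=Y: temp=-19 vs 0: differ → -19
sensor=Z: temp=-16 vs 0: differ → -16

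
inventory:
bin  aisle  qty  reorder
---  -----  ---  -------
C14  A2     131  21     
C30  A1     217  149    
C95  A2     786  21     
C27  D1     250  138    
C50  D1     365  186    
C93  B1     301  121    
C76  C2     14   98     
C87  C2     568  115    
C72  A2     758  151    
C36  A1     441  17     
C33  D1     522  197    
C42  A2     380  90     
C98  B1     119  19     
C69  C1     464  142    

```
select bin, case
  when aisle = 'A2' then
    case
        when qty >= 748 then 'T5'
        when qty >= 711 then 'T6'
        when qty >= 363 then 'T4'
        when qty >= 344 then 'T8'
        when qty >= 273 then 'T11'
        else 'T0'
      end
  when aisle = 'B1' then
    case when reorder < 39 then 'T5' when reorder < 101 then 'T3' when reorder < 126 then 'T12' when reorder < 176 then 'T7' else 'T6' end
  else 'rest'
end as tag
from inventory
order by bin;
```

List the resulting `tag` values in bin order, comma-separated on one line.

T0, rest, rest, rest, rest, T4, rest, rest, T5, rest, rest, T12, T5, T5

bin=C14: aisle='A2' → inner[ELSE] → T0
bin=C27: aisle='D1' → outer ELSE → rest
bin=C30: aisle='A1' → outer ELSE → rest
bin=C33: aisle='D1' → outer ELSE → rest
bin=C36: aisle='A1' → outer ELSE → rest
bin=C42: aisle='A2' → inner[qty >= 363] → T4
bin=C50: aisle='D1' → outer ELSE → rest
bin=C69: aisle='C1' → outer ELSE → rest
bin=C72: aisle='A2' → inner[qty >= 748] → T5
bin=C76: aisle='C2' → outer ELSE → rest
bin=C87: aisle='C2' → outer ELSE → rest
bin=C93: aisle='B1' → inner[reorder < 126] → T12
bin=C95: aisle='A2' → inner[qty >= 748] → T5
bin=C98: aisle='B1' → inner[reorder < 39] → T5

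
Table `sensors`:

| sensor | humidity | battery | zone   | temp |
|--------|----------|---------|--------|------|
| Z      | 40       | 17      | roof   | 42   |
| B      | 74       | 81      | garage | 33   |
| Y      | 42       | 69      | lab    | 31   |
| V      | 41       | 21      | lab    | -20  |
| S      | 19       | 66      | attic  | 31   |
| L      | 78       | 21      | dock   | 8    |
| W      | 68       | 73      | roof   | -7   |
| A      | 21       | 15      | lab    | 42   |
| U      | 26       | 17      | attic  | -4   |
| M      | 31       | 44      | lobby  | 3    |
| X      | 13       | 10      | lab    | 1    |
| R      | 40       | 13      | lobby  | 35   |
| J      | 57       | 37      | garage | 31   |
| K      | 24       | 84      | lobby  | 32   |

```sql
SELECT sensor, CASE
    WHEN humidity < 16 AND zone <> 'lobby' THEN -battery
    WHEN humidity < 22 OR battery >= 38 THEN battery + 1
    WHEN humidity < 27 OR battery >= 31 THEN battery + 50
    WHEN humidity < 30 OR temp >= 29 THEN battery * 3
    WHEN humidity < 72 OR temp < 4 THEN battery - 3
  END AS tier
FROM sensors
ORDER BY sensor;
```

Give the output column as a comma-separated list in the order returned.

16, 82, 87, 85, NULL, 45, 39, 67, 67, 18, 74, -10, 70, 51

sensor=A: humidity < 22 OR battery >= 38 → 16
sensor=B: humidity < 22 OR battery >= 38 → 82
sensor=J: humidity < 27 OR battery >= 31 → 87
sensor=K: humidity < 22 OR battery >= 38 → 85
sensor=L: (no match → NULL) → NULL
sensor=M: humidity < 22 OR battery >= 38 → 45
sensor=R: humidity < 30 OR temp >= 29 → 39
sensor=S: humidity < 22 OR battery >= 38 → 67
sensor=U: humidity < 27 OR battery >= 31 → 67
sensor=V: humidity < 72 OR temp < 4 → 18
sensor=W: humidity < 22 OR battery >= 38 → 74
sensor=X: humidity < 16 AND zone <> 'lobby' → -10
sensor=Y: humidity < 22 OR battery >= 38 → 70
sensor=Z: humidity < 30 OR temp >= 29 → 51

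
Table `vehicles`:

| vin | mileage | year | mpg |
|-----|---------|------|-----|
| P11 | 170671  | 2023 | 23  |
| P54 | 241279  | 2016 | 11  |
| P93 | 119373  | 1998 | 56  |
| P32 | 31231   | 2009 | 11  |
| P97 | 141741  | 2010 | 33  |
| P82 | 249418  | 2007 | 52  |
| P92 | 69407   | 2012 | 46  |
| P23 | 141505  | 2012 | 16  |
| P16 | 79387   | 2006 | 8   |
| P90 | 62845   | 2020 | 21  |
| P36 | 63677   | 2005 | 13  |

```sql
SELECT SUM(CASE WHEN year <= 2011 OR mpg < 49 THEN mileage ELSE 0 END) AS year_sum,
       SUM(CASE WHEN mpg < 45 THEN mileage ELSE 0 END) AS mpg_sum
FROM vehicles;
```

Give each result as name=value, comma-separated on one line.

[year_sum: year <= 2011 OR mpg < 49]
vin=P11: ✓ → 170671
vin=P54: ✓ → 241279
vin=P93: ✓ → 119373
vin=P32: ✓ → 31231
vin=P97: ✓ → 141741
vin=P82: ✓ → 249418
vin=P92: ✓ → 69407
vin=P23: ✓ → 141505
vin=P16: ✓ → 79387
vin=P90: ✓ → 62845
vin=P36: ✓ → 63677
year_sum = 170671 + 241279 + 119373 + 31231 + 141741 + 249418 + 69407 + 141505 + 79387 + 62845 + 63677 = 1370534
—
[mpg_sum: mpg < 45]
vin=P11: ✓ → 170671
vin=P54: ✓ → 241279
vin=P93: ✗
vin=P32: ✓ → 31231
vin=P97: ✓ → 141741
vin=P82: ✗
vin=P92: ✗
vin=P23: ✓ → 141505
vin=P16: ✓ → 79387
vin=P90: ✓ → 62845
vin=P36: ✓ → 63677
mpg_sum = 170671 + 241279 + 31231 + 141741 + 141505 + 79387 + 62845 + 63677 = 932336

year_sum=1370534, mpg_sum=932336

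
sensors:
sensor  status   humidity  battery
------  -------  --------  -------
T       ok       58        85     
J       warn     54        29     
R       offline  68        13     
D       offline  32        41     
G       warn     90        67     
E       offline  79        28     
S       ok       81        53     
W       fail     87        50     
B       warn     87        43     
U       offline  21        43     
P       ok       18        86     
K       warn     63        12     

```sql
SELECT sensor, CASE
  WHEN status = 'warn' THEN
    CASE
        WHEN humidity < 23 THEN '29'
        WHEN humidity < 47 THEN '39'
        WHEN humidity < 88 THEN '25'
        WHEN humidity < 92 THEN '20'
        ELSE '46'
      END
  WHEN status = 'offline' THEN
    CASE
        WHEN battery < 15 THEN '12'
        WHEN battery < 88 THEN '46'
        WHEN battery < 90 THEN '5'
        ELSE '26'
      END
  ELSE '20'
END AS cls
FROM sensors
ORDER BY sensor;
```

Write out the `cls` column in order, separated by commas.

25, 46, 46, 20, 25, 25, 20, 12, 20, 20, 46, 20

sensor=B: status='warn' → inner[humidity < 88] → 25
sensor=D: status='offline' → inner[battery < 88] → 46
sensor=E: status='offline' → inner[battery < 88] → 46
sensor=G: status='warn' → inner[humidity < 92] → 20
sensor=J: status='warn' → inner[humidity < 88] → 25
sensor=K: status='warn' → inner[humidity < 88] → 25
sensor=P: status='ok' → outer ELSE → 20
sensor=R: status='offline' → inner[battery < 15] → 12
sensor=S: status='ok' → outer ELSE → 20
sensor=T: status='ok' → outer ELSE → 20
sensor=U: status='offline' → inner[battery < 88] → 46
sensor=W: status='fail' → outer ELSE → 20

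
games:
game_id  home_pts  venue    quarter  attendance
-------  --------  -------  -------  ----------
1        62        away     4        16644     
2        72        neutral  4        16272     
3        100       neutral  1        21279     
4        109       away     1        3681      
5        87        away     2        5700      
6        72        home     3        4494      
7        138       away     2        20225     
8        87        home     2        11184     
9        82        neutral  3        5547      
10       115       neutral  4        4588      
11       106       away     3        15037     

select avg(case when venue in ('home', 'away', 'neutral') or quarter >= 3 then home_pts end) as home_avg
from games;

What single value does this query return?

game_id=1: ✓ → 62
game_id=2: ✓ → 72
game_id=3: ✓ → 100
game_id=4: ✓ → 109
game_id=5: ✓ → 87
game_id=6: ✓ → 72
game_id=7: ✓ → 138
game_id=8: ✓ → 87
game_id=9: ✓ → 82
game_id=10: ✓ → 115
game_id=11: ✓ → 106
home_avg = (62 + 72 + 100 + 109 + 87 + 72 + 138 + 87 + 82 + 115 + 106) / 11 = 93.6363636364

93.6363636364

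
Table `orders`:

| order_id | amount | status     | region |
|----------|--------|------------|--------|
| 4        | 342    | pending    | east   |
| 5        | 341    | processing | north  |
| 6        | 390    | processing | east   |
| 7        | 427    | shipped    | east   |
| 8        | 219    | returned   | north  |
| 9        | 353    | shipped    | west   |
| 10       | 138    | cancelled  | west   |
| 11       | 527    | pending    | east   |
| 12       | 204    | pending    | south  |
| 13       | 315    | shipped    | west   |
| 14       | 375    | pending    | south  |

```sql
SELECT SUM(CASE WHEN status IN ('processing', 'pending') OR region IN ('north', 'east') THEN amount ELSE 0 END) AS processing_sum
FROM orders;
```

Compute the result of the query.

2825

order_id=4: ✓ → 342
order_id=5: ✓ → 341
order_id=6: ✓ → 390
order_id=7: ✓ → 427
order_id=8: ✓ → 219
order_id=9: ✗
order_id=10: ✗
order_id=11: ✓ → 527
order_id=12: ✓ → 204
order_id=13: ✗
order_id=14: ✓ → 375
processing_sum = 342 + 341 + 390 + 427 + 219 + 527 + 204 + 375 = 2825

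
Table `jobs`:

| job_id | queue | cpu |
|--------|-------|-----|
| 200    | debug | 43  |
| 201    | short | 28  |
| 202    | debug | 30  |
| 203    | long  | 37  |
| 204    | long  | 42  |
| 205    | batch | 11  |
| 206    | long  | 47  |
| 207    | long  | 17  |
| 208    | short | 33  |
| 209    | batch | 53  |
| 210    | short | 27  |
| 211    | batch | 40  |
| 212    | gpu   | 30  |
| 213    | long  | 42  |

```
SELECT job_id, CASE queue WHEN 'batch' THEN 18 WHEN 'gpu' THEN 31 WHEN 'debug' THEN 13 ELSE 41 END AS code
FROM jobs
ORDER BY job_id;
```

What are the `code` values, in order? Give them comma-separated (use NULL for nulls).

13, 41, 13, 41, 41, 18, 41, 41, 41, 18, 41, 18, 31, 41

job_id=200: queue='debug' → 13
job_id=201: ELSE → 41
job_id=202: queue='debug' → 13
job_id=203: ELSE → 41
job_id=204: ELSE → 41
job_id=205: queue='batch' → 18
job_id=206: ELSE → 41
job_id=207: ELSE → 41
job_id=208: ELSE → 41
job_id=209: queue='batch' → 18
job_id=210: ELSE → 41
job_id=211: queue='batch' → 18
job_id=212: queue='gpu' → 31
job_id=213: ELSE → 41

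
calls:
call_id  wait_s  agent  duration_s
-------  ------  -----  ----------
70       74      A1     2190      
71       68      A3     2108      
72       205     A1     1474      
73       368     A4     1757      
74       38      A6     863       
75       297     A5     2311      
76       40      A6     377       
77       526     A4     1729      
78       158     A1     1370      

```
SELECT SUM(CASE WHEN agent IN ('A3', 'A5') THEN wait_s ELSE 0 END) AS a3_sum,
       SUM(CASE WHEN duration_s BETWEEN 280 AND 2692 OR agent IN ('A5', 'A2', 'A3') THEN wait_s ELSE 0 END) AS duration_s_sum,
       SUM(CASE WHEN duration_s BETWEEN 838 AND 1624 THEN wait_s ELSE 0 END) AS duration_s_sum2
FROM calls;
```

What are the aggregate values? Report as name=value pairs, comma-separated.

a3_sum=365, duration_s_sum=1774, duration_s_sum2=401

[a3_sum: agent IN ('A3', 'A5')]
call_id=70: ✗
call_id=71: ✓ → 68
call_id=72: ✗
call_id=73: ✗
call_id=74: ✗
call_id=75: ✓ → 297
call_id=76: ✗
call_id=77: ✗
call_id=78: ✗
a3_sum = 68 + 297 = 365
—
[duration_s_sum: duration_s BETWEEN 280 AND 2692 OR agent IN ('A5', 'A2', 'A3')]
call_id=70: ✓ → 74
call_id=71: ✓ → 68
call_id=72: ✓ → 205
call_id=73: ✓ → 368
call_id=74: ✓ → 38
call_id=75: ✓ → 297
call_id=76: ✓ → 40
call_id=77: ✓ → 526
call_id=78: ✓ → 158
duration_s_sum = 74 + 68 + 205 + 368 + 38 + 297 + 40 + 526 + 158 = 1774
—
[duration_s_sum2: duration_s BETWEEN 838 AND 1624]
call_id=70: ✗
call_id=71: ✗
call_id=72: ✓ → 205
call_id=73: ✗
call_id=74: ✓ → 38
call_id=75: ✗
call_id=76: ✗
call_id=77: ✗
call_id=78: ✓ → 158
duration_s_sum2 = 205 + 38 + 158 = 401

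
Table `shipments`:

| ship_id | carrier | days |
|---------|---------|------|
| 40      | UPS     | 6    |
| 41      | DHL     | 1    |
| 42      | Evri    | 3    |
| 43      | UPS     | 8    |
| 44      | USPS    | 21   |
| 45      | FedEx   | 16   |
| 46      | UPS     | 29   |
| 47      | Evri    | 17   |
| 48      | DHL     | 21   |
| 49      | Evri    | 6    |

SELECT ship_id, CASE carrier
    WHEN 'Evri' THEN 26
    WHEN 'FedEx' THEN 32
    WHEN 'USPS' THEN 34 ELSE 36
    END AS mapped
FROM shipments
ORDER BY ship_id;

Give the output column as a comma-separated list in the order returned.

ship_id=40: ELSE → 36
ship_id=41: ELSE → 36
ship_id=42: carrier='Evri' → 26
ship_id=43: ELSE → 36
ship_id=44: carrier='USPS' → 34
ship_id=45: carrier='FedEx' → 32
ship_id=46: ELSE → 36
ship_id=47: carrier='Evri' → 26
ship_id=48: ELSE → 36
ship_id=49: carrier='Evri' → 26

36, 36, 26, 36, 34, 32, 36, 26, 36, 26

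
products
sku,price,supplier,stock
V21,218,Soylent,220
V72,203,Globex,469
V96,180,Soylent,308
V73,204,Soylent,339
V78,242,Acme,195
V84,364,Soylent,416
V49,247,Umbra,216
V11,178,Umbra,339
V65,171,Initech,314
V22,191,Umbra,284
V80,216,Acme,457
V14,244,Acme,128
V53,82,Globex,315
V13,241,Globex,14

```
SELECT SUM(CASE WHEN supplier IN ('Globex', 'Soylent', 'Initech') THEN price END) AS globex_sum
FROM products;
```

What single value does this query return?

sku=V21: ✓ → 218
sku=V72: ✓ → 203
sku=V96: ✓ → 180
sku=V73: ✓ → 204
sku=V78: ✗
sku=V84: ✓ → 364
sku=V49: ✗
sku=V11: ✗
sku=V65: ✓ → 171
sku=V22: ✗
sku=V80: ✗
sku=V14: ✗
sku=V53: ✓ → 82
sku=V13: ✓ → 241
globex_sum = 218 + 203 + 180 + 204 + 364 + 171 + 82 + 241 = 1663

1663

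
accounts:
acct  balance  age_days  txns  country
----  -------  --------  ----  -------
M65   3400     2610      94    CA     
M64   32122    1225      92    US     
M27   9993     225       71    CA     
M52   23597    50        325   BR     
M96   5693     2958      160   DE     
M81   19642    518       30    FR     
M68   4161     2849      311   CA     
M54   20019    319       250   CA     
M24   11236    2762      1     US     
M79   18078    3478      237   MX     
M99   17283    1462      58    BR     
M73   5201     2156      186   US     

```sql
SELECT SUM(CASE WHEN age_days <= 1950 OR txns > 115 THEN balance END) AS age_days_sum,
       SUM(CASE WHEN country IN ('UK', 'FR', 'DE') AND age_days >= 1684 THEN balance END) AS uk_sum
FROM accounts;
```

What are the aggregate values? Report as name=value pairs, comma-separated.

[age_days_sum: age_days <= 1950 OR txns > 115]
acct=M65: ✗
acct=M64: ✓ → 32122
acct=M27: ✓ → 9993
acct=M52: ✓ → 23597
acct=M96: ✓ → 5693
acct=M81: ✓ → 19642
acct=M68: ✓ → 4161
acct=M54: ✓ → 20019
acct=M24: ✗
acct=M79: ✓ → 18078
acct=M99: ✓ → 17283
acct=M73: ✓ → 5201
age_days_sum = 32122 + 9993 + 23597 + 5693 + 19642 + 4161 + 20019 + 18078 + 17283 + 5201 = 155789
—
[uk_sum: country IN ('UK', 'FR', 'DE') AND age_days >= 1684]
acct=M65: ✗
acct=M64: ✗
acct=M27: ✗
acct=M52: ✗
acct=M96: ✓ → 5693
acct=M81: ✗
acct=M68: ✗
acct=M54: ✗
acct=M24: ✗
acct=M79: ✗
acct=M99: ✗
acct=M73: ✗
uk_sum = 5693

age_days_sum=155789, uk_sum=5693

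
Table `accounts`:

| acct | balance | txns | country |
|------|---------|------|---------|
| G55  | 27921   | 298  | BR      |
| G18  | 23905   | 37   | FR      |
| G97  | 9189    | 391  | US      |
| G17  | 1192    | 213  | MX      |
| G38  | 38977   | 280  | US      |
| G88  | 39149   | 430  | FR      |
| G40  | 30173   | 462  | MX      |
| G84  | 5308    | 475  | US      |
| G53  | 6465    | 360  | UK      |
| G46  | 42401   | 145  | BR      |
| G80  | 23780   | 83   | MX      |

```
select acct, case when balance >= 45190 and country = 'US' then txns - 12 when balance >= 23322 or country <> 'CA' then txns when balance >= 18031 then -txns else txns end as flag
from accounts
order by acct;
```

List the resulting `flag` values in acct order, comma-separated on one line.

acct=G17: balance >= 23322 or country <> 'CA' → 213
acct=G18: balance >= 23322 or country <> 'CA' → 37
acct=G38: balance >= 23322 or country <> 'CA' → 280
acct=G40: balance >= 23322 or country <> 'CA' → 462
acct=G46: balance >= 23322 or country <> 'CA' → 145
acct=G53: balance >= 23322 or country <> 'CA' → 360
acct=G55: balance >= 23322 or country <> 'CA' → 298
acct=G80: balance >= 23322 or country <> 'CA' → 83
acct=G84: balance >= 23322 or country <> 'CA' → 475
acct=G88: balance >= 23322 or country <> 'CA' → 430
acct=G97: balance >= 23322 or country <> 'CA' → 391

213, 37, 280, 462, 145, 360, 298, 83, 475, 430, 391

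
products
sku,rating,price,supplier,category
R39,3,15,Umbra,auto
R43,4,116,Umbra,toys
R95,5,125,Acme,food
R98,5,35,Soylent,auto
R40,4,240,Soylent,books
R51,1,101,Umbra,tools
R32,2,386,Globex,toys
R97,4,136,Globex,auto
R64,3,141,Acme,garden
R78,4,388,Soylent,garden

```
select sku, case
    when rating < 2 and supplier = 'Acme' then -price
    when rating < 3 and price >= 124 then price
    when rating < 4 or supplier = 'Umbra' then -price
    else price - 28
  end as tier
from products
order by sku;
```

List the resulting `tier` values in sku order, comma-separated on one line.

sku=R32: rating < 3 and price >= 124 → 386
sku=R39: rating < 4 or supplier = 'Umbra' → -15
sku=R40: ELSE → 212
sku=R43: rating < 4 or supplier = 'Umbra' → -116
sku=R51: rating < 4 or supplier = 'Umbra' → -101
sku=R64: rating < 4 or supplier = 'Umbra' → -141
sku=R78: ELSE → 360
sku=R95: ELSE → 97
sku=R97: ELSE → 108
sku=R98: ELSE → 7

386, -15, 212, -116, -101, -141, 360, 97, 108, 7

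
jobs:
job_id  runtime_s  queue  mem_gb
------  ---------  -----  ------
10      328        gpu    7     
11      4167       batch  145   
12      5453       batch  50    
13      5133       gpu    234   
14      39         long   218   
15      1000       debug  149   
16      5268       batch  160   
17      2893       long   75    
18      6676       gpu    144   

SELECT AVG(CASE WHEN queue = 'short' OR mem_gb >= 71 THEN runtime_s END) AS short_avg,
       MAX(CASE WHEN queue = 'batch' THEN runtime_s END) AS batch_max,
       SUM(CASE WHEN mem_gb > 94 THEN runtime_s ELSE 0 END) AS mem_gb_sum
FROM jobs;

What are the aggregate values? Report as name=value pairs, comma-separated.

[short_avg: queue = 'short' OR mem_gb >= 71]
job_id=10: ✗
job_id=11: ✓ → 4167
job_id=12: ✗
job_id=13: ✓ → 5133
job_id=14: ✓ → 39
job_id=15: ✓ → 1000
job_id=16: ✓ → 5268
job_id=17: ✓ → 2893
job_id=18: ✓ → 6676
short_avg = (4167 + 5133 + 39 + 1000 + 5268 + 2893 + 6676) / 7 = 3596.5714285714
—
[batch_max: queue = 'batch']
job_id=10: ✗
job_id=11: ✓ → 4167
job_id=12: ✓ → 5453
job_id=13: ✗
job_id=14: ✗
job_id=15: ✗
job_id=16: ✓ → 5268
job_id=17: ✗
job_id=18: ✗
batch_max = MAX(4167, 5453, 5268) = 5453
—
[mem_gb_sum: mem_gb > 94]
job_id=10: ✗
job_id=11: ✓ → 4167
job_id=12: ✗
job_id=13: ✓ → 5133
job_id=14: ✓ → 39
job_id=15: ✓ → 1000
job_id=16: ✓ → 5268
job_id=17: ✗
job_id=18: ✓ → 6676
mem_gb_sum = 4167 + 5133 + 39 + 1000 + 5268 + 6676 = 22283

short_avg=3596.5714285714, batch_max=5453, mem_gb_sum=22283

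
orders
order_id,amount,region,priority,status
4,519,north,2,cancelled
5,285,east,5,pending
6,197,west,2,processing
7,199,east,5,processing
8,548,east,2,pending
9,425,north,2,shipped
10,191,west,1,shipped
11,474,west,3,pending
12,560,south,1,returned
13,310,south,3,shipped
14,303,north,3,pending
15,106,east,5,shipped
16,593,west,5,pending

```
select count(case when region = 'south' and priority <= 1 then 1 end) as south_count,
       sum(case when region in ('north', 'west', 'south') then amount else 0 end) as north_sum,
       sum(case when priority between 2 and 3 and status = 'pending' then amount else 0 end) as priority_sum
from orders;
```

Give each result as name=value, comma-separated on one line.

south_count=1, north_sum=3572, priority_sum=1325

[south_count: region = 'south' and priority <= 1]
order_id=4: ✗
order_id=5: ✗
order_id=6: ✗
order_id=7: ✗
order_id=8: ✗
order_id=9: ✗
order_id=10: ✗
order_id=11: ✗
order_id=12: ✓ → 1
order_id=13: ✗
order_id=14: ✗
order_id=15: ✗
order_id=16: ✗
south_count = COUNT(1) = 1
—
[north_sum: region in ('north', 'west', 'south')]
order_id=4: ✓ → 519
order_id=5: ✗
order_id=6: ✓ → 197
order_id=7: ✗
order_id=8: ✗
order_id=9: ✓ → 425
order_id=10: ✓ → 191
order_id=11: ✓ → 474
order_id=12: ✓ → 560
order_id=13: ✓ → 310
order_id=14: ✓ → 303
order_id=15: ✗
order_id=16: ✓ → 593
north_sum = 519 + 197 + 425 + 191 + 474 + 560 + 310 + 303 + 593 = 3572
—
[priority_sum: priority between 2 and 3 and status = 'pending']
order_id=4: ✗
order_id=5: ✗
order_id=6: ✗
order_id=7: ✗
order_id=8: ✓ → 548
order_id=9: ✗
order_id=10: ✗
order_id=11: ✓ → 474
order_id=12: ✗
order_id=13: ✗
order_id=14: ✓ → 303
order_id=15: ✗
order_id=16: ✗
priority_sum = 548 + 474 + 303 = 1325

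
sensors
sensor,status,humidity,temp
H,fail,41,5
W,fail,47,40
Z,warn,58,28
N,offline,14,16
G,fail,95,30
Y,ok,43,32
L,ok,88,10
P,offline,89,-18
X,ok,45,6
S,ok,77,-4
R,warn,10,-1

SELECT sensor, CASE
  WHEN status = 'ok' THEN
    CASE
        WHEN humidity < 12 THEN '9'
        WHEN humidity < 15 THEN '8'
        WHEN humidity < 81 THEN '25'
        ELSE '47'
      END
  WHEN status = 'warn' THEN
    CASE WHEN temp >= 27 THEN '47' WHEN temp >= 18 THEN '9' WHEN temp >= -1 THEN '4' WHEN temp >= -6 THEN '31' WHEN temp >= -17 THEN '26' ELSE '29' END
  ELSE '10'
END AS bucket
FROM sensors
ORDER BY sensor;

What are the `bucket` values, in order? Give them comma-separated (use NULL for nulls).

10, 10, 47, 10, 10, 4, 25, 10, 25, 25, 47

sensor=G: status='fail' → outer ELSE → 10
sensor=H: status='fail' → outer ELSE → 10
sensor=L: status='ok' → inner[ELSE] → 47
sensor=N: status='offline' → outer ELSE → 10
sensor=P: status='offline' → outer ELSE → 10
sensor=R: status='warn' → inner[temp >= -1] → 4
sensor=S: status='ok' → inner[humidity < 81] → 25
sensor=W: status='fail' → outer ELSE → 10
sensor=X: status='ok' → inner[humidity < 81] → 25
sensor=Y: status='ok' → inner[humidity < 81] → 25
sensor=Z: status='warn' → inner[temp >= 27] → 47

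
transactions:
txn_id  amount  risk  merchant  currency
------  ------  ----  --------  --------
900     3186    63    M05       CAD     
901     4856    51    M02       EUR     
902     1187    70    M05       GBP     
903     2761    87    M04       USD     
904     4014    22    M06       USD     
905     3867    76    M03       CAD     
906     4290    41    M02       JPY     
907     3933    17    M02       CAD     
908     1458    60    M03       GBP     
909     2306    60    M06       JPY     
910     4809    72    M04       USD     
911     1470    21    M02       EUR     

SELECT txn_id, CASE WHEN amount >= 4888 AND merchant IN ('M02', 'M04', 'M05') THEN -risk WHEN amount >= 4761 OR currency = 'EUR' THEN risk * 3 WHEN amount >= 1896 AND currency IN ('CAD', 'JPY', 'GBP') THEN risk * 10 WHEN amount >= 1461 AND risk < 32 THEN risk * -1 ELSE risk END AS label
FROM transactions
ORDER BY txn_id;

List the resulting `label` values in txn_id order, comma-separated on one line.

630, 153, 70, 87, -22, 760, 410, 170, 60, 600, 216, 63

txn_id=900: amount >= 1896 AND currency IN ('CAD', 'JPY', 'GBP') → 630
txn_id=901: amount >= 4761 OR currency = 'EUR' → 153
txn_id=902: ELSE → 70
txn_id=903: ELSE → 87
txn_id=904: amount >= 1461 AND risk < 32 → -22
txn_id=905: amount >= 1896 AND currency IN ('CAD', 'JPY', 'GBP') → 760
txn_id=906: amount >= 1896 AND currency IN ('CAD', 'JPY', 'GBP') → 410
txn_id=907: amount >= 1896 AND currency IN ('CAD', 'JPY', 'GBP') → 170
txn_id=908: ELSE → 60
txn_id=909: amount >= 1896 AND currency IN ('CAD', 'JPY', 'GBP') → 600
txn_id=910: amount >= 4761 OR currency = 'EUR' → 216
txn_id=911: amount >= 4761 OR currency = 'EUR' → 63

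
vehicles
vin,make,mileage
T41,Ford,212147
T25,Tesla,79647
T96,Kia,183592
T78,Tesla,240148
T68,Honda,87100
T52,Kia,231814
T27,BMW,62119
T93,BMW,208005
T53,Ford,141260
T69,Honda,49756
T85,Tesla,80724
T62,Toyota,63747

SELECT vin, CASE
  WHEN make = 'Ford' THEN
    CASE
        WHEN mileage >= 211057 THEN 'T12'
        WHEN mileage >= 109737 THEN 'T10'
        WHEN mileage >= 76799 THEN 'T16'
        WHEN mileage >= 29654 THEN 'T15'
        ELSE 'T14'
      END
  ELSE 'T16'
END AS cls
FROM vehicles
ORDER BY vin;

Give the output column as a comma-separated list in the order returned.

T16, T16, T12, T16, T10, T16, T16, T16, T16, T16, T16, T16

vin=T25: make='Tesla' → outer ELSE → T16
vin=T27: make='BMW' → outer ELSE → T16
vin=T41: make='Ford' → inner[mileage >= 211057] → T12
vin=T52: make='Kia' → outer ELSE → T16
vin=T53: make='Ford' → inner[mileage >= 109737] → T10
vin=T62: make='Toyota' → outer ELSE → T16
vin=T68: make='Honda' → outer ELSE → T16
vin=T69: make='Honda' → outer ELSE → T16
vin=T78: make='Tesla' → outer ELSE → T16
vin=T85: make='Tesla' → outer ELSE → T16
vin=T93: make='BMW' → outer ELSE → T16
vin=T96: make='Kia' → outer ELSE → T16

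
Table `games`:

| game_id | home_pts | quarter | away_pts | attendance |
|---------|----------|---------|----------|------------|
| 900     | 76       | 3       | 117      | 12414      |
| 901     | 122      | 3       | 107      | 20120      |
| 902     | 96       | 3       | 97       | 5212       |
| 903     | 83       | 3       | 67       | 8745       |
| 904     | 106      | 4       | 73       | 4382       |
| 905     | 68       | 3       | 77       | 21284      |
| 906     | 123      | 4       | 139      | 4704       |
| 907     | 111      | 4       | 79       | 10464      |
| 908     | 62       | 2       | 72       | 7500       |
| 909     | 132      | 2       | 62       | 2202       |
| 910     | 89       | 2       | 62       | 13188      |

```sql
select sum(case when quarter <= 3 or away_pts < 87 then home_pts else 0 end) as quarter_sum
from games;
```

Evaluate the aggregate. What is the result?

945

game_id=900: ✓ → 76
game_id=901: ✓ → 122
game_id=902: ✓ → 96
game_id=903: ✓ → 83
game_id=904: ✓ → 106
game_id=905: ✓ → 68
game_id=906: ✗
game_id=907: ✓ → 111
game_id=908: ✓ → 62
game_id=909: ✓ → 132
game_id=910: ✓ → 89
quarter_sum = 76 + 122 + 96 + 83 + 106 + 68 + 111 + 62 + 132 + 89 = 945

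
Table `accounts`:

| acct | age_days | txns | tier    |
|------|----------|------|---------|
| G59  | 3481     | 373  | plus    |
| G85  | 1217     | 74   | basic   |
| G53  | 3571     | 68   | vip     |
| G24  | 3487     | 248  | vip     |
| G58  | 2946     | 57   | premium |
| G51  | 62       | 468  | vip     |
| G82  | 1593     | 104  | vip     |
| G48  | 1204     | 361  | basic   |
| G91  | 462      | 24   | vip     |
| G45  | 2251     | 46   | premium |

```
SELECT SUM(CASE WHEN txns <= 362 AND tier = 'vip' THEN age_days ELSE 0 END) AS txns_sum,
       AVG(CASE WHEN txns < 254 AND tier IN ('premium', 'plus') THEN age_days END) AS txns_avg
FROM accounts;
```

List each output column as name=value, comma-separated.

[txns_sum: txns <= 362 AND tier = 'vip']
acct=G59: ✗
acct=G85: ✗
acct=G53: ✓ → 3571
acct=G24: ✓ → 3487
acct=G58: ✗
acct=G51: ✗
acct=G82: ✓ → 1593
acct=G48: ✗
acct=G91: ✓ → 462
acct=G45: ✗
txns_sum = 3571 + 3487 + 1593 + 462 = 9113
—
[txns_avg: txns < 254 AND tier IN ('premium', 'plus')]
acct=G59: ✗
acct=G85: ✗
acct=G53: ✗
acct=G24: ✗
acct=G58: ✓ → 2946
acct=G51: ✗
acct=G82: ✗
acct=G48: ✗
acct=G91: ✗
acct=G45: ✓ → 2251
txns_avg = (2946 + 2251) / 2 = 2598.5

txns_sum=9113, txns_avg=2598.5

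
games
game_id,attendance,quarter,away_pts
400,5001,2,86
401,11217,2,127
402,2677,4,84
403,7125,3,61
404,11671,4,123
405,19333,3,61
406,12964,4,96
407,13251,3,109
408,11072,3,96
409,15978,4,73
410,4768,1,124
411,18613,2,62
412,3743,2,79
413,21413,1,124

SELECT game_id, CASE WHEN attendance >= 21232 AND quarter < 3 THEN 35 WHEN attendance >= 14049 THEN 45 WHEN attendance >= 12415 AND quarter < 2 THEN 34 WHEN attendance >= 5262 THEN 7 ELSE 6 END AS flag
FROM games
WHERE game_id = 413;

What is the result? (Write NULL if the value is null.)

game_id = 413: attendance=21413, quarter=1, away_pts=124.
attendance >= 21232 AND quarter < 3 → true → 35

35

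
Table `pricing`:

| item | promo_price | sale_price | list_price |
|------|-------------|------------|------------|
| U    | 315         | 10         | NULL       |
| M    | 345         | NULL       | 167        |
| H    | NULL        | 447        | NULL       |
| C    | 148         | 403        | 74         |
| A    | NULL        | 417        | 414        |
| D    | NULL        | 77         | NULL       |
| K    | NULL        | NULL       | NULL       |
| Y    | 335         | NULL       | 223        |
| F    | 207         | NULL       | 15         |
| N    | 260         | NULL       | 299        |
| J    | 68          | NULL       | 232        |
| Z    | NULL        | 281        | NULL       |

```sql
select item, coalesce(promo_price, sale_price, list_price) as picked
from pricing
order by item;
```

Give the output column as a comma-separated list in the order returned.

item=A: promo_price=NULL, sale_price=417 → 417
item=C: promo_price=148 → 148
item=D: promo_price=NULL, sale_price=77 → 77
item=F: promo_price=207 → 207
item=H: promo_price=NULL, sale_price=447 → 447
item=J: promo_price=68 → 68
item=K: promo_price=NULL, sale_price=NULL, list_price=NULL (all NULL) → NULL
item=M: promo_price=345 → 345
item=N: promo_price=260 → 260
item=U: promo_price=315 → 315
item=Y: promo_price=335 → 335
item=Z: promo_price=NULL, sale_price=281 → 281

417, 148, 77, 207, 447, 68, NULL, 345, 260, 315, 335, 281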